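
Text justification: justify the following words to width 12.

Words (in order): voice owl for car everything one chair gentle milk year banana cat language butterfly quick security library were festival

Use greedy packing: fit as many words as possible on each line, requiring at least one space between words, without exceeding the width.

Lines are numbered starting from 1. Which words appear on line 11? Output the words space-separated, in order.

Line 1: ['voice', 'owl'] (min_width=9, slack=3)
Line 2: ['for', 'car'] (min_width=7, slack=5)
Line 3: ['everything'] (min_width=10, slack=2)
Line 4: ['one', 'chair'] (min_width=9, slack=3)
Line 5: ['gentle', 'milk'] (min_width=11, slack=1)
Line 6: ['year', 'banana'] (min_width=11, slack=1)
Line 7: ['cat', 'language'] (min_width=12, slack=0)
Line 8: ['butterfly'] (min_width=9, slack=3)
Line 9: ['quick'] (min_width=5, slack=7)
Line 10: ['security'] (min_width=8, slack=4)
Line 11: ['library', 'were'] (min_width=12, slack=0)
Line 12: ['festival'] (min_width=8, slack=4)

Answer: library were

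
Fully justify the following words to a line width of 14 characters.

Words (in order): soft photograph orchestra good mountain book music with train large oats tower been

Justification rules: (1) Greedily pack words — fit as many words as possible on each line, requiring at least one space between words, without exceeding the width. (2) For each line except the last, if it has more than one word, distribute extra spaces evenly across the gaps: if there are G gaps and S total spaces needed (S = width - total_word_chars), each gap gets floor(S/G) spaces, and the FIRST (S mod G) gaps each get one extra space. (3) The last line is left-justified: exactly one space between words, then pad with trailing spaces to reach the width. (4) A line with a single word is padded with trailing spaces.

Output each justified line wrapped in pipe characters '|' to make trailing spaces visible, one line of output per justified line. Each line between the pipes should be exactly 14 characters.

Answer: |soft          |
|photograph    |
|orchestra good|
|mountain  book|
|music     with|
|train    large|
|oats     tower|
|been          |

Derivation:
Line 1: ['soft'] (min_width=4, slack=10)
Line 2: ['photograph'] (min_width=10, slack=4)
Line 3: ['orchestra', 'good'] (min_width=14, slack=0)
Line 4: ['mountain', 'book'] (min_width=13, slack=1)
Line 5: ['music', 'with'] (min_width=10, slack=4)
Line 6: ['train', 'large'] (min_width=11, slack=3)
Line 7: ['oats', 'tower'] (min_width=10, slack=4)
Line 8: ['been'] (min_width=4, slack=10)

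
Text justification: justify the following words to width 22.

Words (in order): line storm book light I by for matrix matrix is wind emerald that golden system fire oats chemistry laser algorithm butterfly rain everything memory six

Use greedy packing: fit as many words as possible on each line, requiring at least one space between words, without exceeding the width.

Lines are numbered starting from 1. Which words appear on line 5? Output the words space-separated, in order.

Answer: oats chemistry laser

Derivation:
Line 1: ['line', 'storm', 'book', 'light'] (min_width=21, slack=1)
Line 2: ['I', 'by', 'for', 'matrix', 'matrix'] (min_width=22, slack=0)
Line 3: ['is', 'wind', 'emerald', 'that'] (min_width=20, slack=2)
Line 4: ['golden', 'system', 'fire'] (min_width=18, slack=4)
Line 5: ['oats', 'chemistry', 'laser'] (min_width=20, slack=2)
Line 6: ['algorithm', 'butterfly'] (min_width=19, slack=3)
Line 7: ['rain', 'everything', 'memory'] (min_width=22, slack=0)
Line 8: ['six'] (min_width=3, slack=19)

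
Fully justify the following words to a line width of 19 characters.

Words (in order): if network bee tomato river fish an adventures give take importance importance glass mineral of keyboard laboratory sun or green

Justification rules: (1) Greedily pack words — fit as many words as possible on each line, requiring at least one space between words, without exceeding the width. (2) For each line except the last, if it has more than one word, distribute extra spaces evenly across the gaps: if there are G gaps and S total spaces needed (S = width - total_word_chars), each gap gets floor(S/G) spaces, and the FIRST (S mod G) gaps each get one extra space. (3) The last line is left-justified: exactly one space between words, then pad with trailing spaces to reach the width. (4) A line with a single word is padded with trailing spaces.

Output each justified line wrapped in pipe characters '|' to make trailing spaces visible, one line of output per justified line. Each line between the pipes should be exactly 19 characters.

Answer: |if    network   bee|
|tomato  river  fish|
|an  adventures give|
|take     importance|
|importance    glass|
|mineral of keyboard|
|laboratory  sun  or|
|green              |

Derivation:
Line 1: ['if', 'network', 'bee'] (min_width=14, slack=5)
Line 2: ['tomato', 'river', 'fish'] (min_width=17, slack=2)
Line 3: ['an', 'adventures', 'give'] (min_width=18, slack=1)
Line 4: ['take', 'importance'] (min_width=15, slack=4)
Line 5: ['importance', 'glass'] (min_width=16, slack=3)
Line 6: ['mineral', 'of', 'keyboard'] (min_width=19, slack=0)
Line 7: ['laboratory', 'sun', 'or'] (min_width=17, slack=2)
Line 8: ['green'] (min_width=5, slack=14)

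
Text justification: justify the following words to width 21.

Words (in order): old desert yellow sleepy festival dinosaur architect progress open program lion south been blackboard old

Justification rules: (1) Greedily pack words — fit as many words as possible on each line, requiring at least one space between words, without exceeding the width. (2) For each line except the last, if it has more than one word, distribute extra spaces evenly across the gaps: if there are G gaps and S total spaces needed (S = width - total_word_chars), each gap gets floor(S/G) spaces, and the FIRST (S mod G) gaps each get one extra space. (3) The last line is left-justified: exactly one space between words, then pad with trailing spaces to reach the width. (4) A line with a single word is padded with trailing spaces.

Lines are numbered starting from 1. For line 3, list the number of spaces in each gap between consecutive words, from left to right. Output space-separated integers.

Line 1: ['old', 'desert', 'yellow'] (min_width=17, slack=4)
Line 2: ['sleepy', 'festival'] (min_width=15, slack=6)
Line 3: ['dinosaur', 'architect'] (min_width=18, slack=3)
Line 4: ['progress', 'open', 'program'] (min_width=21, slack=0)
Line 5: ['lion', 'south', 'been'] (min_width=15, slack=6)
Line 6: ['blackboard', 'old'] (min_width=14, slack=7)

Answer: 4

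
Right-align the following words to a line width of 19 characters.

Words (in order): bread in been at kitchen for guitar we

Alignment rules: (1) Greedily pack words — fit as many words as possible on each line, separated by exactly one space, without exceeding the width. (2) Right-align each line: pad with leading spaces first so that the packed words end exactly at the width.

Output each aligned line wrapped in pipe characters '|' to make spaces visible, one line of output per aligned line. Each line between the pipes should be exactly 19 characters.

Line 1: ['bread', 'in', 'been', 'at'] (min_width=16, slack=3)
Line 2: ['kitchen', 'for', 'guitar'] (min_width=18, slack=1)
Line 3: ['we'] (min_width=2, slack=17)

Answer: |   bread in been at|
| kitchen for guitar|
|                 we|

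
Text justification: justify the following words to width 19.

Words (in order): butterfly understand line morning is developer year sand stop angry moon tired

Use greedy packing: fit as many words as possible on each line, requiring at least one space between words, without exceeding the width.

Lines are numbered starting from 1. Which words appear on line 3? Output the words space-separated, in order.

Answer: morning is

Derivation:
Line 1: ['butterfly'] (min_width=9, slack=10)
Line 2: ['understand', 'line'] (min_width=15, slack=4)
Line 3: ['morning', 'is'] (min_width=10, slack=9)
Line 4: ['developer', 'year', 'sand'] (min_width=19, slack=0)
Line 5: ['stop', 'angry', 'moon'] (min_width=15, slack=4)
Line 6: ['tired'] (min_width=5, slack=14)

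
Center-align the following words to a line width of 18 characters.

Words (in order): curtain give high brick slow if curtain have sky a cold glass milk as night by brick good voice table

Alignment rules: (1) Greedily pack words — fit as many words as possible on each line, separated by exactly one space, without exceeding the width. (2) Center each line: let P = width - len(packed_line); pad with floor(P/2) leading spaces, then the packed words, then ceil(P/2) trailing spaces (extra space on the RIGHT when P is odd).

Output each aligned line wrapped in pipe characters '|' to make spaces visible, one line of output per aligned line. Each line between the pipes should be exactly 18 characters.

Answer: |curtain give high |
|  brick slow if   |
|curtain have sky a|
|cold glass milk as|
|  night by brick  |
| good voice table |

Derivation:
Line 1: ['curtain', 'give', 'high'] (min_width=17, slack=1)
Line 2: ['brick', 'slow', 'if'] (min_width=13, slack=5)
Line 3: ['curtain', 'have', 'sky', 'a'] (min_width=18, slack=0)
Line 4: ['cold', 'glass', 'milk', 'as'] (min_width=18, slack=0)
Line 5: ['night', 'by', 'brick'] (min_width=14, slack=4)
Line 6: ['good', 'voice', 'table'] (min_width=16, slack=2)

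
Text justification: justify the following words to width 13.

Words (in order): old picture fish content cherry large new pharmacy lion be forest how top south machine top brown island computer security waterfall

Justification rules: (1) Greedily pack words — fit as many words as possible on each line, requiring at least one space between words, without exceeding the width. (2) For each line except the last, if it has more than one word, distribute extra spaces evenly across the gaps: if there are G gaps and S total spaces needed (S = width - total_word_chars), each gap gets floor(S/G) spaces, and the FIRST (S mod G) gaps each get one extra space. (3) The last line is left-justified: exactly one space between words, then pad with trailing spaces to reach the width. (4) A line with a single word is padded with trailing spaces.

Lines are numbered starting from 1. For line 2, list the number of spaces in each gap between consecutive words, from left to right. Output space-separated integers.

Answer: 2

Derivation:
Line 1: ['old', 'picture'] (min_width=11, slack=2)
Line 2: ['fish', 'content'] (min_width=12, slack=1)
Line 3: ['cherry', 'large'] (min_width=12, slack=1)
Line 4: ['new', 'pharmacy'] (min_width=12, slack=1)
Line 5: ['lion', 'be'] (min_width=7, slack=6)
Line 6: ['forest', 'how'] (min_width=10, slack=3)
Line 7: ['top', 'south'] (min_width=9, slack=4)
Line 8: ['machine', 'top'] (min_width=11, slack=2)
Line 9: ['brown', 'island'] (min_width=12, slack=1)
Line 10: ['computer'] (min_width=8, slack=5)
Line 11: ['security'] (min_width=8, slack=5)
Line 12: ['waterfall'] (min_width=9, slack=4)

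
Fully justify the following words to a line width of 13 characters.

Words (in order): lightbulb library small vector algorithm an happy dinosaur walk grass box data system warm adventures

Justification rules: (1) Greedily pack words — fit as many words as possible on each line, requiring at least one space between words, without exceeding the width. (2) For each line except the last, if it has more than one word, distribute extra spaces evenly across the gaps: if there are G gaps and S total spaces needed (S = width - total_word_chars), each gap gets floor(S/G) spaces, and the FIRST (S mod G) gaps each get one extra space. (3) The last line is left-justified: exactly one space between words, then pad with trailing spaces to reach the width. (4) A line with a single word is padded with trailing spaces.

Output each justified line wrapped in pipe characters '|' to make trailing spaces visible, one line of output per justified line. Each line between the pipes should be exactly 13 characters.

Line 1: ['lightbulb'] (min_width=9, slack=4)
Line 2: ['library', 'small'] (min_width=13, slack=0)
Line 3: ['vector'] (min_width=6, slack=7)
Line 4: ['algorithm', 'an'] (min_width=12, slack=1)
Line 5: ['happy'] (min_width=5, slack=8)
Line 6: ['dinosaur', 'walk'] (min_width=13, slack=0)
Line 7: ['grass', 'box'] (min_width=9, slack=4)
Line 8: ['data', 'system'] (min_width=11, slack=2)
Line 9: ['warm'] (min_width=4, slack=9)
Line 10: ['adventures'] (min_width=10, slack=3)

Answer: |lightbulb    |
|library small|
|vector       |
|algorithm  an|
|happy        |
|dinosaur walk|
|grass     box|
|data   system|
|warm         |
|adventures   |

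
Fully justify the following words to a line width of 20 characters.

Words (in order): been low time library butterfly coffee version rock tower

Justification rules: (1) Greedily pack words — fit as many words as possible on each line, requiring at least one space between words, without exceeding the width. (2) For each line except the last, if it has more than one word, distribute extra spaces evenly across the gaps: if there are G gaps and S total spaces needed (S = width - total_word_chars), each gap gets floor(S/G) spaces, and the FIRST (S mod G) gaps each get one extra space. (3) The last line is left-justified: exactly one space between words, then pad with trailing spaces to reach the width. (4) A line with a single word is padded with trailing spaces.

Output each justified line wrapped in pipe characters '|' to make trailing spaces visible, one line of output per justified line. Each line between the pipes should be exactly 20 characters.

Line 1: ['been', 'low', 'time'] (min_width=13, slack=7)
Line 2: ['library', 'butterfly'] (min_width=17, slack=3)
Line 3: ['coffee', 'version', 'rock'] (min_width=19, slack=1)
Line 4: ['tower'] (min_width=5, slack=15)

Answer: |been     low    time|
|library    butterfly|
|coffee  version rock|
|tower               |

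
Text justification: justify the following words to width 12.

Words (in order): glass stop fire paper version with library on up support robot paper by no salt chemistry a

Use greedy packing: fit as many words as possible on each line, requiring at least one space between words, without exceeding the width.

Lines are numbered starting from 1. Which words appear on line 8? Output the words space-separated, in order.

Line 1: ['glass', 'stop'] (min_width=10, slack=2)
Line 2: ['fire', 'paper'] (min_width=10, slack=2)
Line 3: ['version', 'with'] (min_width=12, slack=0)
Line 4: ['library', 'on'] (min_width=10, slack=2)
Line 5: ['up', 'support'] (min_width=10, slack=2)
Line 6: ['robot', 'paper'] (min_width=11, slack=1)
Line 7: ['by', 'no', 'salt'] (min_width=10, slack=2)
Line 8: ['chemistry', 'a'] (min_width=11, slack=1)

Answer: chemistry a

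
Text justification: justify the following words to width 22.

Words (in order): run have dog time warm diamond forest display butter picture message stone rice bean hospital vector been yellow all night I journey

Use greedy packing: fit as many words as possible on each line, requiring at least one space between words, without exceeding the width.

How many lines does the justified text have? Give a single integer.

Answer: 7

Derivation:
Line 1: ['run', 'have', 'dog', 'time', 'warm'] (min_width=22, slack=0)
Line 2: ['diamond', 'forest', 'display'] (min_width=22, slack=0)
Line 3: ['butter', 'picture', 'message'] (min_width=22, slack=0)
Line 4: ['stone', 'rice', 'bean'] (min_width=15, slack=7)
Line 5: ['hospital', 'vector', 'been'] (min_width=20, slack=2)
Line 6: ['yellow', 'all', 'night', 'I'] (min_width=18, slack=4)
Line 7: ['journey'] (min_width=7, slack=15)
Total lines: 7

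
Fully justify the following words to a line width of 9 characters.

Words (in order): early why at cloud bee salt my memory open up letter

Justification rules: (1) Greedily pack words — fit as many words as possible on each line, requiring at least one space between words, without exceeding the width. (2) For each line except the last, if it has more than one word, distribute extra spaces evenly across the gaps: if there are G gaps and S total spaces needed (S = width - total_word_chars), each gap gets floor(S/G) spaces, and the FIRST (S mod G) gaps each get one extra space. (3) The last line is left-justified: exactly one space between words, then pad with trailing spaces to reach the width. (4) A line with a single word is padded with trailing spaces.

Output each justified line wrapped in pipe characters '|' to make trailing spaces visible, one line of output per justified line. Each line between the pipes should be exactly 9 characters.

Line 1: ['early', 'why'] (min_width=9, slack=0)
Line 2: ['at', 'cloud'] (min_width=8, slack=1)
Line 3: ['bee', 'salt'] (min_width=8, slack=1)
Line 4: ['my', 'memory'] (min_width=9, slack=0)
Line 5: ['open', 'up'] (min_width=7, slack=2)
Line 6: ['letter'] (min_width=6, slack=3)

Answer: |early why|
|at  cloud|
|bee  salt|
|my memory|
|open   up|
|letter   |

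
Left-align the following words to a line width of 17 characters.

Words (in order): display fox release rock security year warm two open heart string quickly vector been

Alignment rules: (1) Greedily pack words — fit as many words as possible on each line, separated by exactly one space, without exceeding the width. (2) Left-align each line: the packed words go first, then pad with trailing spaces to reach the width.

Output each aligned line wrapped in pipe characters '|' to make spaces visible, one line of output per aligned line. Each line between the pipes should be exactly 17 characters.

Line 1: ['display', 'fox'] (min_width=11, slack=6)
Line 2: ['release', 'rock'] (min_width=12, slack=5)
Line 3: ['security', 'year'] (min_width=13, slack=4)
Line 4: ['warm', 'two', 'open'] (min_width=13, slack=4)
Line 5: ['heart', 'string'] (min_width=12, slack=5)
Line 6: ['quickly', 'vector'] (min_width=14, slack=3)
Line 7: ['been'] (min_width=4, slack=13)

Answer: |display fox      |
|release rock     |
|security year    |
|warm two open    |
|heart string     |
|quickly vector   |
|been             |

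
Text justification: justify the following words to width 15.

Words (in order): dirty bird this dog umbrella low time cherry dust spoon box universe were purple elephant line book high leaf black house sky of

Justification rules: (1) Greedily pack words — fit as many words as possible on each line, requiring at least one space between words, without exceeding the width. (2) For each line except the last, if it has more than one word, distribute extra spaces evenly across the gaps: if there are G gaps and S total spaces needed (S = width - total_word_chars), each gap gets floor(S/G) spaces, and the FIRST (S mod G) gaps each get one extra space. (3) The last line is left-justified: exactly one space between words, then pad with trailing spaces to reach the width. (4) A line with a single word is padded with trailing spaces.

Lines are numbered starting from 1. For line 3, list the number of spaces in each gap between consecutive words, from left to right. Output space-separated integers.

Answer: 1 1

Derivation:
Line 1: ['dirty', 'bird', 'this'] (min_width=15, slack=0)
Line 2: ['dog', 'umbrella'] (min_width=12, slack=3)
Line 3: ['low', 'time', 'cherry'] (min_width=15, slack=0)
Line 4: ['dust', 'spoon', 'box'] (min_width=14, slack=1)
Line 5: ['universe', 'were'] (min_width=13, slack=2)
Line 6: ['purple', 'elephant'] (min_width=15, slack=0)
Line 7: ['line', 'book', 'high'] (min_width=14, slack=1)
Line 8: ['leaf', 'black'] (min_width=10, slack=5)
Line 9: ['house', 'sky', 'of'] (min_width=12, slack=3)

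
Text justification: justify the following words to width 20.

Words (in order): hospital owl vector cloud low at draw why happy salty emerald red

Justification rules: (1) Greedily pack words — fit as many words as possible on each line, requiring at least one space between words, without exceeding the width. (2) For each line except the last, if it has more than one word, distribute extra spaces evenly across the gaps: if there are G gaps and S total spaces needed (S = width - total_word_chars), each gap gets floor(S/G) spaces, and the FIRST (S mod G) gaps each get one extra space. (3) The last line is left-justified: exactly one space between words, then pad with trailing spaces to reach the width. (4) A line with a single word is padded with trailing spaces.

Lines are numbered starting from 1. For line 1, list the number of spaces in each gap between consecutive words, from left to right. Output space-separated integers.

Answer: 2 1

Derivation:
Line 1: ['hospital', 'owl', 'vector'] (min_width=19, slack=1)
Line 2: ['cloud', 'low', 'at', 'draw'] (min_width=17, slack=3)
Line 3: ['why', 'happy', 'salty'] (min_width=15, slack=5)
Line 4: ['emerald', 'red'] (min_width=11, slack=9)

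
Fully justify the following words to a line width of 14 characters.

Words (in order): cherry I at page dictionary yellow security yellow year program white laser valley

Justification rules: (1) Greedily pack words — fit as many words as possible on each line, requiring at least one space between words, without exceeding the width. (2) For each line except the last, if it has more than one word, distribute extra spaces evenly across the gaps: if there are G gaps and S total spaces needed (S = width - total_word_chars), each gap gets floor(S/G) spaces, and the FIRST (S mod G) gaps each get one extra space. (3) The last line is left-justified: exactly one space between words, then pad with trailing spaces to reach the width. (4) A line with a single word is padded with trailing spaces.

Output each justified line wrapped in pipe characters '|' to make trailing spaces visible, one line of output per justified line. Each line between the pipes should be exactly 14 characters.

Answer: |cherry   I  at|
|page          |
|dictionary    |
|yellow        |
|security      |
|yellow    year|
|program  white|
|laser valley  |

Derivation:
Line 1: ['cherry', 'I', 'at'] (min_width=11, slack=3)
Line 2: ['page'] (min_width=4, slack=10)
Line 3: ['dictionary'] (min_width=10, slack=4)
Line 4: ['yellow'] (min_width=6, slack=8)
Line 5: ['security'] (min_width=8, slack=6)
Line 6: ['yellow', 'year'] (min_width=11, slack=3)
Line 7: ['program', 'white'] (min_width=13, slack=1)
Line 8: ['laser', 'valley'] (min_width=12, slack=2)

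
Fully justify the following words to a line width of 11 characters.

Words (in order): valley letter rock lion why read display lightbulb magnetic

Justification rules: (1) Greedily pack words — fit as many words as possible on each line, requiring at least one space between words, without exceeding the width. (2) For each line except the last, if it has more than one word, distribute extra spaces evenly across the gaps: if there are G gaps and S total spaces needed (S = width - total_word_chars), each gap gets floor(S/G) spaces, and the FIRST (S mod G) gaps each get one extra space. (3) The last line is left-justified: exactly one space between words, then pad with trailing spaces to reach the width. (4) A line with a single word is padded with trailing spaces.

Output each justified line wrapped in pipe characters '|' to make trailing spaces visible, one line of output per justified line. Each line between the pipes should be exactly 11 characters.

Answer: |valley     |
|letter rock|
|lion    why|
|read       |
|display    |
|lightbulb  |
|magnetic   |

Derivation:
Line 1: ['valley'] (min_width=6, slack=5)
Line 2: ['letter', 'rock'] (min_width=11, slack=0)
Line 3: ['lion', 'why'] (min_width=8, slack=3)
Line 4: ['read'] (min_width=4, slack=7)
Line 5: ['display'] (min_width=7, slack=4)
Line 6: ['lightbulb'] (min_width=9, slack=2)
Line 7: ['magnetic'] (min_width=8, slack=3)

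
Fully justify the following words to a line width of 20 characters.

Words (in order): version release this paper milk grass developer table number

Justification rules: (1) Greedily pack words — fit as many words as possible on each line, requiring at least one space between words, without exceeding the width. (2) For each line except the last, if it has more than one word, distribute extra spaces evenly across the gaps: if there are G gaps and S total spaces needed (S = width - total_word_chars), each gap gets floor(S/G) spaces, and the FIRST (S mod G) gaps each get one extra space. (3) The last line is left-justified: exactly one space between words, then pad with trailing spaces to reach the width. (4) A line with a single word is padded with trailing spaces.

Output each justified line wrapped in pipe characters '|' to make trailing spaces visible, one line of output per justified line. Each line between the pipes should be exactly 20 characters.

Line 1: ['version', 'release', 'this'] (min_width=20, slack=0)
Line 2: ['paper', 'milk', 'grass'] (min_width=16, slack=4)
Line 3: ['developer', 'table'] (min_width=15, slack=5)
Line 4: ['number'] (min_width=6, slack=14)

Answer: |version release this|
|paper   milk   grass|
|developer      table|
|number              |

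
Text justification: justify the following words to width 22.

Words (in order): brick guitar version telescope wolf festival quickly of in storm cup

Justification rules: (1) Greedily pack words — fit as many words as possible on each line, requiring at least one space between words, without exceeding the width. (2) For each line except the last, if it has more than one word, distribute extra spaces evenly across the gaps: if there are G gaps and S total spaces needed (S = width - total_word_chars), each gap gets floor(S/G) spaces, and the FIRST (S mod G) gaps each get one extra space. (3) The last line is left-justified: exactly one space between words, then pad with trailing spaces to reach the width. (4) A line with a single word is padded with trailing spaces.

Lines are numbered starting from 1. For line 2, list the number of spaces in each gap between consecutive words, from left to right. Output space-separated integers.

Answer: 9

Derivation:
Line 1: ['brick', 'guitar', 'version'] (min_width=20, slack=2)
Line 2: ['telescope', 'wolf'] (min_width=14, slack=8)
Line 3: ['festival', 'quickly', 'of', 'in'] (min_width=22, slack=0)
Line 4: ['storm', 'cup'] (min_width=9, slack=13)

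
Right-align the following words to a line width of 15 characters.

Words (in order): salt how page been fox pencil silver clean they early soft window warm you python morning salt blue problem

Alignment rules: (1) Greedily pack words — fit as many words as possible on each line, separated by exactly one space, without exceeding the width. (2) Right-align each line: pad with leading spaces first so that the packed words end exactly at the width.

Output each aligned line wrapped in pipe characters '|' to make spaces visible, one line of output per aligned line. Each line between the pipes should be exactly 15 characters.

Line 1: ['salt', 'how', 'page'] (min_width=13, slack=2)
Line 2: ['been', 'fox', 'pencil'] (min_width=15, slack=0)
Line 3: ['silver', 'clean'] (min_width=12, slack=3)
Line 4: ['they', 'early', 'soft'] (min_width=15, slack=0)
Line 5: ['window', 'warm', 'you'] (min_width=15, slack=0)
Line 6: ['python', 'morning'] (min_width=14, slack=1)
Line 7: ['salt', 'blue'] (min_width=9, slack=6)
Line 8: ['problem'] (min_width=7, slack=8)

Answer: |  salt how page|
|been fox pencil|
|   silver clean|
|they early soft|
|window warm you|
| python morning|
|      salt blue|
|        problem|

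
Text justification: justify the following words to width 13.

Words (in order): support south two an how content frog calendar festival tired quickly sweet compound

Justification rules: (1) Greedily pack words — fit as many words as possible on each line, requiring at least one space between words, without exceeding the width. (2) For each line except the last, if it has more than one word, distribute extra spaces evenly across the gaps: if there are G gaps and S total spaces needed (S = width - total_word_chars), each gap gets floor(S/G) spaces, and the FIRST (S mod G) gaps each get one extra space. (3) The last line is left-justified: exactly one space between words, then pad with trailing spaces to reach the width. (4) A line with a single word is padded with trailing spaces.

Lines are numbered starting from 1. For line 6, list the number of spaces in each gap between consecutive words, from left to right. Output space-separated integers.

Answer: 1

Derivation:
Line 1: ['support', 'south'] (min_width=13, slack=0)
Line 2: ['two', 'an', 'how'] (min_width=10, slack=3)
Line 3: ['content', 'frog'] (min_width=12, slack=1)
Line 4: ['calendar'] (min_width=8, slack=5)
Line 5: ['festival'] (min_width=8, slack=5)
Line 6: ['tired', 'quickly'] (min_width=13, slack=0)
Line 7: ['sweet'] (min_width=5, slack=8)
Line 8: ['compound'] (min_width=8, slack=5)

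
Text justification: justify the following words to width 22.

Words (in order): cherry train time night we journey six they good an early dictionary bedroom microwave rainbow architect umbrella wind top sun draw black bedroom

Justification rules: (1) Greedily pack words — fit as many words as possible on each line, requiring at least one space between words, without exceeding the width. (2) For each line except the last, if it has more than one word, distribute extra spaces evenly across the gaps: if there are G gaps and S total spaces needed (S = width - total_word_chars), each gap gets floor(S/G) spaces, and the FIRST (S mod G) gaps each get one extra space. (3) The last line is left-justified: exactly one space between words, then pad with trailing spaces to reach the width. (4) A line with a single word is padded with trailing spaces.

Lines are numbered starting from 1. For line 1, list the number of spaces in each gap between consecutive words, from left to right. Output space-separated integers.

Answer: 4 3

Derivation:
Line 1: ['cherry', 'train', 'time'] (min_width=17, slack=5)
Line 2: ['night', 'we', 'journey', 'six'] (min_width=20, slack=2)
Line 3: ['they', 'good', 'an', 'early'] (min_width=18, slack=4)
Line 4: ['dictionary', 'bedroom'] (min_width=18, slack=4)
Line 5: ['microwave', 'rainbow'] (min_width=17, slack=5)
Line 6: ['architect', 'umbrella'] (min_width=18, slack=4)
Line 7: ['wind', 'top', 'sun', 'draw'] (min_width=17, slack=5)
Line 8: ['black', 'bedroom'] (min_width=13, slack=9)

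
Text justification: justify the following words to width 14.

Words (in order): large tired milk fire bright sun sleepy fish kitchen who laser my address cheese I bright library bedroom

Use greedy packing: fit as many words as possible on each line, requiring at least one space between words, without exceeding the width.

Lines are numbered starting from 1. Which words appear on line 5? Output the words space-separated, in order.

Answer: kitchen who

Derivation:
Line 1: ['large', 'tired'] (min_width=11, slack=3)
Line 2: ['milk', 'fire'] (min_width=9, slack=5)
Line 3: ['bright', 'sun'] (min_width=10, slack=4)
Line 4: ['sleepy', 'fish'] (min_width=11, slack=3)
Line 5: ['kitchen', 'who'] (min_width=11, slack=3)
Line 6: ['laser', 'my'] (min_width=8, slack=6)
Line 7: ['address', 'cheese'] (min_width=14, slack=0)
Line 8: ['I', 'bright'] (min_width=8, slack=6)
Line 9: ['library'] (min_width=7, slack=7)
Line 10: ['bedroom'] (min_width=7, slack=7)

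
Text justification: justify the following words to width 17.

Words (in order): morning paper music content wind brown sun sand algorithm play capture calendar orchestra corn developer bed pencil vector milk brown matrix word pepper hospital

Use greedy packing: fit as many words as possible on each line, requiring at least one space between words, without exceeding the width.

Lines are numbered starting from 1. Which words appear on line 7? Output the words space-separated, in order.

Line 1: ['morning', 'paper'] (min_width=13, slack=4)
Line 2: ['music', 'content'] (min_width=13, slack=4)
Line 3: ['wind', 'brown', 'sun'] (min_width=14, slack=3)
Line 4: ['sand', 'algorithm'] (min_width=14, slack=3)
Line 5: ['play', 'capture'] (min_width=12, slack=5)
Line 6: ['calendar'] (min_width=8, slack=9)
Line 7: ['orchestra', 'corn'] (min_width=14, slack=3)
Line 8: ['developer', 'bed'] (min_width=13, slack=4)
Line 9: ['pencil', 'vector'] (min_width=13, slack=4)
Line 10: ['milk', 'brown', 'matrix'] (min_width=17, slack=0)
Line 11: ['word', 'pepper'] (min_width=11, slack=6)
Line 12: ['hospital'] (min_width=8, slack=9)

Answer: orchestra corn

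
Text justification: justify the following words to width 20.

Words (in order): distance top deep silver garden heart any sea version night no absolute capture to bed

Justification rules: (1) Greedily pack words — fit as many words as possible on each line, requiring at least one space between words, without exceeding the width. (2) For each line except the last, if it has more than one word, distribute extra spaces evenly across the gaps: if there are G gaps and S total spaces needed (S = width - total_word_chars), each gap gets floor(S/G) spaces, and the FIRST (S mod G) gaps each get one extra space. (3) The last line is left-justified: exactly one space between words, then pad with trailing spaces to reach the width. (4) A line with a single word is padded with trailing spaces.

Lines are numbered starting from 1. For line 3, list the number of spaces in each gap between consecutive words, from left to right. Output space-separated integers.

Answer: 4 3

Derivation:
Line 1: ['distance', 'top', 'deep'] (min_width=17, slack=3)
Line 2: ['silver', 'garden', 'heart'] (min_width=19, slack=1)
Line 3: ['any', 'sea', 'version'] (min_width=15, slack=5)
Line 4: ['night', 'no', 'absolute'] (min_width=17, slack=3)
Line 5: ['capture', 'to', 'bed'] (min_width=14, slack=6)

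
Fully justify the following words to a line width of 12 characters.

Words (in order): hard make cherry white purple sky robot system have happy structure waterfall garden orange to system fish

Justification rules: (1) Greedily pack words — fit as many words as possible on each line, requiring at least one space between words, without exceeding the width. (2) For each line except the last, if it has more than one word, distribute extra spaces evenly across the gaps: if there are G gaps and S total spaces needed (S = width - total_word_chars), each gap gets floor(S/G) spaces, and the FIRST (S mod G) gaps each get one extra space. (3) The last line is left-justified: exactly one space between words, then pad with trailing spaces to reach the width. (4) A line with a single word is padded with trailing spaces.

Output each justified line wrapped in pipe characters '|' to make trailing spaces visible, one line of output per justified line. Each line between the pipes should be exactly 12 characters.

Answer: |hard    make|
|cherry white|
|purple   sky|
|robot system|
|have   happy|
|structure   |
|waterfall   |
|garden      |
|orange    to|
|system fish |

Derivation:
Line 1: ['hard', 'make'] (min_width=9, slack=3)
Line 2: ['cherry', 'white'] (min_width=12, slack=0)
Line 3: ['purple', 'sky'] (min_width=10, slack=2)
Line 4: ['robot', 'system'] (min_width=12, slack=0)
Line 5: ['have', 'happy'] (min_width=10, slack=2)
Line 6: ['structure'] (min_width=9, slack=3)
Line 7: ['waterfall'] (min_width=9, slack=3)
Line 8: ['garden'] (min_width=6, slack=6)
Line 9: ['orange', 'to'] (min_width=9, slack=3)
Line 10: ['system', 'fish'] (min_width=11, slack=1)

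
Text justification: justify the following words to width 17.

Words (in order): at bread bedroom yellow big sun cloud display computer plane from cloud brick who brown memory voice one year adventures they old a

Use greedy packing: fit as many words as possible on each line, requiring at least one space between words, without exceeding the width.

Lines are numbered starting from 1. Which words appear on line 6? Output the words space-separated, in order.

Line 1: ['at', 'bread', 'bedroom'] (min_width=16, slack=1)
Line 2: ['yellow', 'big', 'sun'] (min_width=14, slack=3)
Line 3: ['cloud', 'display'] (min_width=13, slack=4)
Line 4: ['computer', 'plane'] (min_width=14, slack=3)
Line 5: ['from', 'cloud', 'brick'] (min_width=16, slack=1)
Line 6: ['who', 'brown', 'memory'] (min_width=16, slack=1)
Line 7: ['voice', 'one', 'year'] (min_width=14, slack=3)
Line 8: ['adventures', 'they'] (min_width=15, slack=2)
Line 9: ['old', 'a'] (min_width=5, slack=12)

Answer: who brown memory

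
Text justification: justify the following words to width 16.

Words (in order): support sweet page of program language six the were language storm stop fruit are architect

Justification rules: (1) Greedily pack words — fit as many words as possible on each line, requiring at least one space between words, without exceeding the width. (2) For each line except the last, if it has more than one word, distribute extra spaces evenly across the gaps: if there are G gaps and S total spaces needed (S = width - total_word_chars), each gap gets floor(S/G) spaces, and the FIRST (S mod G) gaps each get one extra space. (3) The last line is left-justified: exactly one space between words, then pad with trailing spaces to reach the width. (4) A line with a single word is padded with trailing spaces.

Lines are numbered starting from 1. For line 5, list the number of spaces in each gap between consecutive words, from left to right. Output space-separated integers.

Line 1: ['support', 'sweet'] (min_width=13, slack=3)
Line 2: ['page', 'of', 'program'] (min_width=15, slack=1)
Line 3: ['language', 'six', 'the'] (min_width=16, slack=0)
Line 4: ['were', 'language'] (min_width=13, slack=3)
Line 5: ['storm', 'stop', 'fruit'] (min_width=16, slack=0)
Line 6: ['are', 'architect'] (min_width=13, slack=3)

Answer: 1 1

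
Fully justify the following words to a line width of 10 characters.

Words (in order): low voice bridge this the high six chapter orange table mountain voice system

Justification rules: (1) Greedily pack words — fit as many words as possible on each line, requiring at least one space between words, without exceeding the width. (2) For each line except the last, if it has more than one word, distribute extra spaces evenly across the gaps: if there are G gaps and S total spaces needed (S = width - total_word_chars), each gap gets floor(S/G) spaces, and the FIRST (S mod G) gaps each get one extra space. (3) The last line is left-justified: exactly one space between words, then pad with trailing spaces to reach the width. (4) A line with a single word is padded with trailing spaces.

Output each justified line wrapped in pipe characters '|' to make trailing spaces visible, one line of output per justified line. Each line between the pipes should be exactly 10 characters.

Line 1: ['low', 'voice'] (min_width=9, slack=1)
Line 2: ['bridge'] (min_width=6, slack=4)
Line 3: ['this', 'the'] (min_width=8, slack=2)
Line 4: ['high', 'six'] (min_width=8, slack=2)
Line 5: ['chapter'] (min_width=7, slack=3)
Line 6: ['orange'] (min_width=6, slack=4)
Line 7: ['table'] (min_width=5, slack=5)
Line 8: ['mountain'] (min_width=8, slack=2)
Line 9: ['voice'] (min_width=5, slack=5)
Line 10: ['system'] (min_width=6, slack=4)

Answer: |low  voice|
|bridge    |
|this   the|
|high   six|
|chapter   |
|orange    |
|table     |
|mountain  |
|voice     |
|system    |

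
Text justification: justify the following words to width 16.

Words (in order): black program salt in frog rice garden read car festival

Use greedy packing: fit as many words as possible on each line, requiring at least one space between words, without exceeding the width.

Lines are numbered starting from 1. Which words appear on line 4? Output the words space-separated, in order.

Answer: car festival

Derivation:
Line 1: ['black', 'program'] (min_width=13, slack=3)
Line 2: ['salt', 'in', 'frog'] (min_width=12, slack=4)
Line 3: ['rice', 'garden', 'read'] (min_width=16, slack=0)
Line 4: ['car', 'festival'] (min_width=12, slack=4)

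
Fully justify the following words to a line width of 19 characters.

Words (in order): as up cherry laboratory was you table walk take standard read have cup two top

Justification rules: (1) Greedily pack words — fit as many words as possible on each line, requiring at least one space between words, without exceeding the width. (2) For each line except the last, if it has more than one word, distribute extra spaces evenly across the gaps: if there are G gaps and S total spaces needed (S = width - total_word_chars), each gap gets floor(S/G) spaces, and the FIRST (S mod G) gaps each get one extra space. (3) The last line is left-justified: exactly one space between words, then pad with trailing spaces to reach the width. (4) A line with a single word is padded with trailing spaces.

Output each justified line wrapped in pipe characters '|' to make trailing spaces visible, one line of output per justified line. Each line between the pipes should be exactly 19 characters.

Line 1: ['as', 'up', 'cherry'] (min_width=12, slack=7)
Line 2: ['laboratory', 'was', 'you'] (min_width=18, slack=1)
Line 3: ['table', 'walk', 'take'] (min_width=15, slack=4)
Line 4: ['standard', 'read', 'have'] (min_width=18, slack=1)
Line 5: ['cup', 'two', 'top'] (min_width=11, slack=8)

Answer: |as     up    cherry|
|laboratory  was you|
|table   walk   take|
|standard  read have|
|cup two top        |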